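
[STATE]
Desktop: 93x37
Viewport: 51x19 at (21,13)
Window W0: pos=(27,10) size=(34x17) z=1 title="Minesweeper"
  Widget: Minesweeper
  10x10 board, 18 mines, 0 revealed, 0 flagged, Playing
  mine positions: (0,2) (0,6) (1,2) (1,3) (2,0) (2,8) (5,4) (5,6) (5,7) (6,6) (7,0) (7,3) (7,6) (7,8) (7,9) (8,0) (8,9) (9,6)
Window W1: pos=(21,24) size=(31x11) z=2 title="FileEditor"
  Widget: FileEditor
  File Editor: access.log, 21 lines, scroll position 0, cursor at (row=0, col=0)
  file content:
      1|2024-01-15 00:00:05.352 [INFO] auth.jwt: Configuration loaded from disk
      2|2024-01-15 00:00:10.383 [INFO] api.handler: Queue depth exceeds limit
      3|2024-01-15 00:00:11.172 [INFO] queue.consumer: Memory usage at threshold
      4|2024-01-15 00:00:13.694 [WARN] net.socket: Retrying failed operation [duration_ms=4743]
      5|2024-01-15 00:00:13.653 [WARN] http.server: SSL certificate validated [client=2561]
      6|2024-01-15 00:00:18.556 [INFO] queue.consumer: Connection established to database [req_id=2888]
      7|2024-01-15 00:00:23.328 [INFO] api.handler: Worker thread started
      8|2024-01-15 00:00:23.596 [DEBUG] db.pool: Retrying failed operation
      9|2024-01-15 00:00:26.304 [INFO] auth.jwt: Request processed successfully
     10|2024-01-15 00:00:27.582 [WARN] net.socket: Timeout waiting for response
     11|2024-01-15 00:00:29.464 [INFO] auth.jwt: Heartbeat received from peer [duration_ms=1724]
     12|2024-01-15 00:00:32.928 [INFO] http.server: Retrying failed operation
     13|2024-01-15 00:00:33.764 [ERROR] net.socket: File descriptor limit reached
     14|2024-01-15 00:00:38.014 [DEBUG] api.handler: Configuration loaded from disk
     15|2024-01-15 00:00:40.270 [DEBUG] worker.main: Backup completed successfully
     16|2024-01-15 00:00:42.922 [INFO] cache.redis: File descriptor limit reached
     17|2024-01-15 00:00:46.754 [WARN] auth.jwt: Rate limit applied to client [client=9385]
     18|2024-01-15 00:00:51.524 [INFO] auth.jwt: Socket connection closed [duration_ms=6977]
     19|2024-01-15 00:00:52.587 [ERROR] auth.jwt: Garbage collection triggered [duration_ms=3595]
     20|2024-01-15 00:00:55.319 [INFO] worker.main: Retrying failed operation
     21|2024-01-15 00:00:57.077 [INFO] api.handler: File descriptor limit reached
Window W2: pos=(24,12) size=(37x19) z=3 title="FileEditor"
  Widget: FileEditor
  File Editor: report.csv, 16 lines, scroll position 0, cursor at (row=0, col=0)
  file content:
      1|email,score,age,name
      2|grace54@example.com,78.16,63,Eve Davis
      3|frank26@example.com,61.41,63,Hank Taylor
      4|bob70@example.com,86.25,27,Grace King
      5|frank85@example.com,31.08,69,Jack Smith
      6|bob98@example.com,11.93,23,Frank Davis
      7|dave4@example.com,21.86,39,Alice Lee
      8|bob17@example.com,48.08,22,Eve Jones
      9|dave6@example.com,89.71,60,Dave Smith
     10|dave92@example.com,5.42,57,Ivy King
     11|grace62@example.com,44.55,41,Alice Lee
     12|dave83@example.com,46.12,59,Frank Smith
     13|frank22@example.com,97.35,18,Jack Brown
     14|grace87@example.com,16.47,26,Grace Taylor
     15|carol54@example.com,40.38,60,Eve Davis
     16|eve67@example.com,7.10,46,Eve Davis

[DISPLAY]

   ┃ FileEditor                        ┃           
   ┠───────────────────────────────────┨           
   ┃█mail,score,age,name              ▲┃           
   ┃grace54@example.com,78.16,63,Eve D█┃           
   ┃frank26@example.com,61.41,63,Hank ░┃           
   ┃bob70@example.com,86.25,27,Grace K░┃           
   ┃frank85@example.com,31.08,69,Jack ░┃           
   ┃bob98@example.com,11.93,23,Frank D░┃           
   ┃dave4@example.com,21.86,39,Alice L░┃           
   ┃bob17@example.com,48.08,22,Eve Jon░┃           
   ┃dave6@example.com,89.71,60,Dave Sm░┃           
┏━━┃dave92@example.com,5.42,57,Ivy Kin░┃           
┃ F┃grace62@example.com,44.55,41,Alice░┃           
┠──┃dave83@example.com,46.12,59,Frank ░┃           
┃█0┃frank22@example.com,97.35,18,Jack ░┃           
┃20┃grace87@example.com,16.47,26,Grace░┃           
┃20┃carol54@example.com,40.38,60,Eve D▼┃           
┃20┗━━━━━━━━━━━━━━━━━━━━━━━━━━━━━━━━━━━┛           
┃2024-01-15 00:00:13.653 [WAR░┃                    


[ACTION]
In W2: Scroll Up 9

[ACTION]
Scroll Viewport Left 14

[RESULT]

                 ┃ FileEditor                      
                 ┠─────────────────────────────────
                 ┃█mail,score,age,name             
                 ┃grace54@example.com,78.16,63,Eve 
                 ┃frank26@example.com,61.41,63,Hank
                 ┃bob70@example.com,86.25,27,Grace 
                 ┃frank85@example.com,31.08,69,Jack
                 ┃bob98@example.com,11.93,23,Frank 
                 ┃dave4@example.com,21.86,39,Alice 
                 ┃bob17@example.com,48.08,22,Eve Jo
                 ┃dave6@example.com,89.71,60,Dave S
              ┏━━┃dave92@example.com,5.42,57,Ivy Ki
              ┃ F┃grace62@example.com,44.55,41,Alic
              ┠──┃dave83@example.com,46.12,59,Frank
              ┃█0┃frank22@example.com,97.35,18,Jack
              ┃20┃grace87@example.com,16.47,26,Grac
              ┃20┃carol54@example.com,40.38,60,Eve 
              ┃20┗━━━━━━━━━━━━━━━━━━━━━━━━━━━━━━━━━
              ┃2024-01-15 00:00:13.653 [WAR░┃      


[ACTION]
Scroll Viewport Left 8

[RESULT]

                        ┃ FileEditor               
                        ┠──────────────────────────
                        ┃█mail,score,age,name      
                        ┃grace54@example.com,78.16,
                        ┃frank26@example.com,61.41,
                        ┃bob70@example.com,86.25,27
                        ┃frank85@example.com,31.08,
                        ┃bob98@example.com,11.93,23
                        ┃dave4@example.com,21.86,39
                        ┃bob17@example.com,48.08,22
                        ┃dave6@example.com,89.71,60
                     ┏━━┃dave92@example.com,5.42,57
                     ┃ F┃grace62@example.com,44.55,
                     ┠──┃dave83@example.com,46.12,5
                     ┃█0┃frank22@example.com,97.35,
                     ┃20┃grace87@example.com,16.47,
                     ┃20┃carol54@example.com,40.38,
                     ┃20┗━━━━━━━━━━━━━━━━━━━━━━━━━━
                     ┃2024-01-15 00:00:13.653 [WAR░


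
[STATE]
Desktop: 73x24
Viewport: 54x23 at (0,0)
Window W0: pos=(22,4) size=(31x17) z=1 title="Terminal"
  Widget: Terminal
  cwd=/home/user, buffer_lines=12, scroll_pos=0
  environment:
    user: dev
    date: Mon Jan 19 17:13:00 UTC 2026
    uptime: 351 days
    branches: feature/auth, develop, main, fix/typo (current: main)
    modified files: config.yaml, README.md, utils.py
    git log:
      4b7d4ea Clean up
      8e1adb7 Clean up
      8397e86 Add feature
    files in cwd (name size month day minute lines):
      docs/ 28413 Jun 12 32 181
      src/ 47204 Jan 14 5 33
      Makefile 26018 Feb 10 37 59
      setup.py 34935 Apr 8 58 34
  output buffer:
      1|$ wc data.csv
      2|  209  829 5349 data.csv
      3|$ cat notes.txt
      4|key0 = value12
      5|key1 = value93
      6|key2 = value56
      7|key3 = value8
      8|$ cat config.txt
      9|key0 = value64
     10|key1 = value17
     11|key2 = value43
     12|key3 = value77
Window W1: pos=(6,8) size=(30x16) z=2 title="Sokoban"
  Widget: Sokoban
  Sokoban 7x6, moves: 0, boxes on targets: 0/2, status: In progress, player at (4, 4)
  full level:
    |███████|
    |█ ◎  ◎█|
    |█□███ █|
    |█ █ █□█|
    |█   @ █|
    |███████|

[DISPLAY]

                                                      
                                                      
                                                      
                                                      
                      ┏━━━━━━━━━━━━━━━━━━━━━━━━━━━━━┓ 
                      ┃ Terminal                    ┃ 
                      ┠─────────────────────────────┨ 
                      ┃$ wc data.csv                ┃ 
      ┏━━━━━━━━━━━━━━━━━━━━━━━━━━━━┓49 data.csv     ┃ 
      ┃ Sokoban                    ┃xt              ┃ 
      ┠────────────────────────────┨2               ┃ 
      ┃███████                     ┃3               ┃ 
      ┃█ ◎  ◎█                     ┃6               ┃ 
      ┃█□███ █                     ┃                ┃ 
      ┃█ █ █□█                     ┃txt             ┃ 
      ┃█   @ █                     ┃4               ┃ 
      ┃███████                     ┃7               ┃ 
      ┃Moves: 0  0/2               ┃3               ┃ 
      ┃                            ┃7               ┃ 
      ┃                            ┃                ┃ 
      ┃                            ┃━━━━━━━━━━━━━━━━┛ 
      ┃                            ┃                  
      ┃                            ┃                  


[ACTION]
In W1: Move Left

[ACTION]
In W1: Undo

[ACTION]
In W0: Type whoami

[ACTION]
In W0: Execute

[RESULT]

                                                      
                                                      
                                                      
                                                      
                      ┏━━━━━━━━━━━━━━━━━━━━━━━━━━━━━┓ 
                      ┃ Terminal                    ┃ 
                      ┠─────────────────────────────┨ 
                      ┃$ cat notes.txt              ┃ 
      ┏━━━━━━━━━━━━━━━━━━━━━━━━━━━━┓2               ┃ 
      ┃ Sokoban                    ┃3               ┃ 
      ┠────────────────────────────┨6               ┃ 
      ┃███████                     ┃                ┃ 
      ┃█ ◎  ◎█                     ┃txt             ┃ 
      ┃█□███ █                     ┃4               ┃ 
      ┃█ █ █□█                     ┃7               ┃ 
      ┃█   @ █                     ┃3               ┃ 
      ┃███████                     ┃7               ┃ 
      ┃Moves: 0  0/2               ┃                ┃ 
      ┃                            ┃                ┃ 
      ┃                            ┃                ┃ 
      ┃                            ┃━━━━━━━━━━━━━━━━┛ 
      ┃                            ┃                  
      ┃                            ┃                  


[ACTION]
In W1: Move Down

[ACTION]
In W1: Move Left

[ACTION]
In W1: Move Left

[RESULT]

                                                      
                                                      
                                                      
                                                      
                      ┏━━━━━━━━━━━━━━━━━━━━━━━━━━━━━┓ 
                      ┃ Terminal                    ┃ 
                      ┠─────────────────────────────┨ 
                      ┃$ cat notes.txt              ┃ 
      ┏━━━━━━━━━━━━━━━━━━━━━━━━━━━━┓2               ┃ 
      ┃ Sokoban                    ┃3               ┃ 
      ┠────────────────────────────┨6               ┃ 
      ┃███████                     ┃                ┃ 
      ┃█ ◎  ◎█                     ┃txt             ┃ 
      ┃█□███ █                     ┃4               ┃ 
      ┃█ █ █□█                     ┃7               ┃ 
      ┃█ @   █                     ┃3               ┃ 
      ┃███████                     ┃7               ┃ 
      ┃Moves: 2  0/2               ┃                ┃ 
      ┃                            ┃                ┃ 
      ┃                            ┃                ┃ 
      ┃                            ┃━━━━━━━━━━━━━━━━┛ 
      ┃                            ┃                  
      ┃                            ┃                  


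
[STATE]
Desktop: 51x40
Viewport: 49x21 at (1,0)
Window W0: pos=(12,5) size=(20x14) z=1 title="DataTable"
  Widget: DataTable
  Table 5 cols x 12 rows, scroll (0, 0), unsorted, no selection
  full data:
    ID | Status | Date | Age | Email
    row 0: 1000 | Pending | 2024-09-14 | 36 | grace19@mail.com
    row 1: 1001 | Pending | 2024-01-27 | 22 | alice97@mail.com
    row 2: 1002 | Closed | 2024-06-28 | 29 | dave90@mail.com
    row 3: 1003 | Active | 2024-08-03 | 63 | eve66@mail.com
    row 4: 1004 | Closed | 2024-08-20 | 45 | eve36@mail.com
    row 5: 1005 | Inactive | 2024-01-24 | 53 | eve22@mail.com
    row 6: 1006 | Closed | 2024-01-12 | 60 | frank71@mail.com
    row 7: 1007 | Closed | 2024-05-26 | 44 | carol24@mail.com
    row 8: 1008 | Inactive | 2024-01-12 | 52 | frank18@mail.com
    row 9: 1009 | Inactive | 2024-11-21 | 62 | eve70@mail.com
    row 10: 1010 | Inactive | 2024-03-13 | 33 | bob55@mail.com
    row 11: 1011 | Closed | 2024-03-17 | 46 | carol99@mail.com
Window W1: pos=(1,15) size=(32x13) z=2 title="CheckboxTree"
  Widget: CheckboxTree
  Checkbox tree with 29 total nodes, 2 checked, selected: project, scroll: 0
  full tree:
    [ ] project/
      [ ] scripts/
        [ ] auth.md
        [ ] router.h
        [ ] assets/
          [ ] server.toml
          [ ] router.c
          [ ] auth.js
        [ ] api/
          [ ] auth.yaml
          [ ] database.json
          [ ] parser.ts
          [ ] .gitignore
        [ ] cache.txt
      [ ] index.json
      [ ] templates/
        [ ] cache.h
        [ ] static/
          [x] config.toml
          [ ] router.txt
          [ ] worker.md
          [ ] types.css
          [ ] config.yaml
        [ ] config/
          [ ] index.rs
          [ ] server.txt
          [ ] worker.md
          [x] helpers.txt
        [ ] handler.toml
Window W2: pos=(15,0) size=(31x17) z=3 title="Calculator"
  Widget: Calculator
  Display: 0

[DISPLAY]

              ┏━━━━━━━━━━━━━━━━━━━━━━━━━━━━━┓    
              ┃ Calculator                  ┃    
              ┠─────────────────────────────┨    
              ┃                            0┃    
              ┃┌───┬───┬───┬───┐            ┃    
           ┏━━┃│ 7 │ 8 │ 9 │ ÷ │            ┃    
           ┃ D┃├───┼───┼───┼───┤            ┃    
           ┠──┃│ 4 │ 5 │ 6 │ × │            ┃    
           ┃ID┃├───┼───┼───┼───┤            ┃    
           ┃──┃│ 1 │ 2 │ 3 │ - │            ┃    
           ┃10┃├───┼───┼───┼───┤            ┃    
           ┃10┃│ 0 │ . │ = │ + │            ┃    
           ┃10┃├───┼───┼───┼───┤            ┃    
           ┃10┃│ C │ MC│ MR│ M+│            ┃    
           ┃10┃└───┴───┴───┴───┘            ┃    
┏━━━━━━━━━━━━━┃                             ┃    
┃ CheckboxTree┗━━━━━━━━━━━━━━━━━━━━━━━━━━━━━┛    
┠──────────────────────────────┨                 
┃>[-] project/                 ┃                 
┃   [ ] scripts/               ┃                 
┃     [ ] auth.md              ┃                 


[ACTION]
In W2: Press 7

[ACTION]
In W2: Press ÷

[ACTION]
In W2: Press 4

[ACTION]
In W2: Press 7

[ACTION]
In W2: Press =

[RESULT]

              ┏━━━━━━━━━━━━━━━━━━━━━━━━━━━━━┓    
              ┃ Calculator                  ┃    
              ┠─────────────────────────────┨    
              ┃                 0.1489361702┃    
              ┃┌───┬───┬───┬───┐            ┃    
           ┏━━┃│ 7 │ 8 │ 9 │ ÷ │            ┃    
           ┃ D┃├───┼───┼───┼───┤            ┃    
           ┠──┃│ 4 │ 5 │ 6 │ × │            ┃    
           ┃ID┃├───┼───┼───┼───┤            ┃    
           ┃──┃│ 1 │ 2 │ 3 │ - │            ┃    
           ┃10┃├───┼───┼───┼───┤            ┃    
           ┃10┃│ 0 │ . │ = │ + │            ┃    
           ┃10┃├───┼───┼───┼───┤            ┃    
           ┃10┃│ C │ MC│ MR│ M+│            ┃    
           ┃10┃└───┴───┴───┴───┘            ┃    
┏━━━━━━━━━━━━━┃                             ┃    
┃ CheckboxTree┗━━━━━━━━━━━━━━━━━━━━━━━━━━━━━┛    
┠──────────────────────────────┨                 
┃>[-] project/                 ┃                 
┃   [ ] scripts/               ┃                 
┃     [ ] auth.md              ┃                 


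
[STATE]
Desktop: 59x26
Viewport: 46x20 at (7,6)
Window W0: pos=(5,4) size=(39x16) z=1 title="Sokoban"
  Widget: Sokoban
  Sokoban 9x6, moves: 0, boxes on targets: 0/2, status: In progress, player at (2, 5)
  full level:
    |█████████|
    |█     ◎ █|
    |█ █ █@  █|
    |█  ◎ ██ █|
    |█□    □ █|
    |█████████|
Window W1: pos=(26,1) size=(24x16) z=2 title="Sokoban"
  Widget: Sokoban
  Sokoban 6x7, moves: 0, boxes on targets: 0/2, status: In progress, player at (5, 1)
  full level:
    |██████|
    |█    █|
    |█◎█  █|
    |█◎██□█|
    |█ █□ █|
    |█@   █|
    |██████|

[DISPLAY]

───────────────────┃█◎█  █                ┃   
████████           ┃█◎██□█                ┃   
     ◎ █           ┃█ █□ █                ┃   
 █ █@  █           ┃█@   █                ┃   
  ◎ ██ █           ┃██████                ┃   
□    □ █           ┃Moves: 0  0/2         ┃   
████████           ┃                      ┃   
oves: 0  0/2       ┃                      ┃   
                   ┃                      ┃   
                   ┃                      ┃   
                   ┗━━━━━━━━━━━━━━━━━━━━━━┛   
                                    ┃         
                                    ┃         
━━━━━━━━━━━━━━━━━━━━━━━━━━━━━━━━━━━━┛         
                                              
                                              
                                              
                                              
                                              
                                              


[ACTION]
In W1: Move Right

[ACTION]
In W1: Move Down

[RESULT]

───────────────────┃█◎█  █                ┃   
████████           ┃█◎██□█                ┃   
     ◎ █           ┃█ █□ █                ┃   
 █ █@  █           ┃█ @  █                ┃   
  ◎ ██ █           ┃██████                ┃   
□    □ █           ┃Moves: 1  0/2         ┃   
████████           ┃                      ┃   
oves: 0  0/2       ┃                      ┃   
                   ┃                      ┃   
                   ┃                      ┃   
                   ┗━━━━━━━━━━━━━━━━━━━━━━┛   
                                    ┃         
                                    ┃         
━━━━━━━━━━━━━━━━━━━━━━━━━━━━━━━━━━━━┛         
                                              
                                              
                                              
                                              
                                              
                                              


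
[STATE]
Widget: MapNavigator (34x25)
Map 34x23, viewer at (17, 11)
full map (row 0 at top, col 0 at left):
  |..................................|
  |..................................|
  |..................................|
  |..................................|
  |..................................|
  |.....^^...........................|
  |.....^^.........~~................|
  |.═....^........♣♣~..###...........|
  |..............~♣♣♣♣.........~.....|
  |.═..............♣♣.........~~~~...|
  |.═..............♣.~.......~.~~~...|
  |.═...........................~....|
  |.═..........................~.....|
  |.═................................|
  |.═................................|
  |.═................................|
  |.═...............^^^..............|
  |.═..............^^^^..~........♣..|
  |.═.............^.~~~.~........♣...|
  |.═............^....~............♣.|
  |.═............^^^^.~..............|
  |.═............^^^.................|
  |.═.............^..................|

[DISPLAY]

                                  
..................................
..................................
..................................
..................................
..................................
.....^^...........................
.....^^.........~~................
.═....^........♣♣~..###...........
..............~♣♣♣♣.........~.....
.═..............♣♣.........~~~~...
.═..............♣.~.......~.~~~...
.═...............@...........~....
.═..........................~.....
.═................................
.═................................
.═................................
.═...............^^^..............
.═..............^^^^..~........♣..
.═.............^.~~~.~........♣...
.═............^....~............♣.
.═............^^^^.~..............
.═............^^^.................
.═.............^..................
                                  


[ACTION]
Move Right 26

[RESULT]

                                  
..................                
..................                
..................                
..................                
..................                
..................                
~~................                
♣~..###...........                
♣♣♣.........~.....                
♣♣.........~~~~...                
♣.~.......~.~~~...                
.............~...@                
............~.....                
..................                
..................                
..................                
.^^^..............                
^^^^..~........♣..                
.~~~.~........♣...                
...~............♣.                
^^.~..............                
^.................                
..................                
                                  


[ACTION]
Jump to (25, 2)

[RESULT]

                                  
                                  
                                  
                                  
                                  
                                  
                                  
                                  
                                  
                                  
..........................        
..........................        
.................@........        
..........................        
..........................        
..........................        
........~~................        
.......♣♣~..###...........        
......~♣♣♣♣.........~.....        
........♣♣.........~~~~...        
........♣.~.......~.~~~...        
.....................~....        
....................~.....        
..........................        
..........................        


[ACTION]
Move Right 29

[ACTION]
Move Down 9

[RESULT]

                                  
..................                
..................                
..................                
..................                
..................                
..................                
~~................                
♣~..###...........                
♣♣♣.........~.....                
♣♣.........~~~~...                
♣.~.......~.~~~...                
.............~...@                
............~.....                
..................                
..................                
..................                
.^^^..............                
^^^^..~........♣..                
.~~~.~........♣...                
...~............♣.                
^^.~..............                
^.................                
..................                
                                  


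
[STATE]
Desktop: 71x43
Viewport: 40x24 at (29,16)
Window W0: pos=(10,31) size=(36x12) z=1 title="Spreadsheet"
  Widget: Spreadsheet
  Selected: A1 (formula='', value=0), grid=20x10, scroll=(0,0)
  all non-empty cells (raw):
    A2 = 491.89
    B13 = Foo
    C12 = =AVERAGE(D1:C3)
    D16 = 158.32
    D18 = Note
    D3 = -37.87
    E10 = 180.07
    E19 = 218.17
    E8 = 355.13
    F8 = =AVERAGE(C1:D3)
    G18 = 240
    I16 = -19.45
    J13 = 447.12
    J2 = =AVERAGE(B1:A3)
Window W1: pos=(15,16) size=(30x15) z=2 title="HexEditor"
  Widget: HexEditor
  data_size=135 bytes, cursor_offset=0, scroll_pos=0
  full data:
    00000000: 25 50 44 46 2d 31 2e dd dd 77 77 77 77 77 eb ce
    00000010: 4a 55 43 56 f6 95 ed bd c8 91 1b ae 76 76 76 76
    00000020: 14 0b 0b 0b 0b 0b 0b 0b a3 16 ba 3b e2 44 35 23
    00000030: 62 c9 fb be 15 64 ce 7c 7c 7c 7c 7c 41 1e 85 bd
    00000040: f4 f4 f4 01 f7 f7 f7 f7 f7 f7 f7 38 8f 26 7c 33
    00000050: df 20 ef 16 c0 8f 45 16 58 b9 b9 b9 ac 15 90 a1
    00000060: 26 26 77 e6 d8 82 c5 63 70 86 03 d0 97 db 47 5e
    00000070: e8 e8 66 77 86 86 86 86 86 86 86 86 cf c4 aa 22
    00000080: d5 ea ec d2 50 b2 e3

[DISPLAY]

━━━━━━━━━━━━━━━┓                        
               ┃                        
───────────────┨                        
50 44 46 2d 31 ┃                        
55 43 56 f6 95 ┃                        
0b 0b 0b 0b 0b ┃                        
c9 fb be 15 64 ┃                        
f4 f4 01 f7 f7 ┃                        
20 ef 16 c0 8f ┃                        
26 77 e6 d8 82 ┃                        
e8 66 77 86 86 ┃                        
ea ec d2 50 b2 ┃                        
               ┃                        
               ┃                        
━━━━━━━━━━━━━━━┛                        
━━━━━━━━━━━━━━━━┓                       
                ┃                       
────────────────┨                       
                ┃                       
     C       D  ┃                       
----------------┃                       
 0       0      ┃                       
 0       0      ┃                       
 0       0  -37.┃                       


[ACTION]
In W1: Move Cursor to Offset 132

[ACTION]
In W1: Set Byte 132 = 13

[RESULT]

━━━━━━━━━━━━━━━┓                        
               ┃                        
───────────────┨                        
50 44 46 2d 31 ┃                        
55 43 56 f6 95 ┃                        
0b 0b 0b 0b 0b ┃                        
c9 fb be 15 64 ┃                        
f4 f4 01 f7 f7 ┃                        
20 ef 16 c0 8f ┃                        
26 77 e6 d8 82 ┃                        
e8 66 77 86 86 ┃                        
ea ec d2 13 b2 ┃                        
               ┃                        
               ┃                        
━━━━━━━━━━━━━━━┛                        
━━━━━━━━━━━━━━━━┓                       
                ┃                       
────────────────┨                       
                ┃                       
     C       D  ┃                       
----------------┃                       
 0       0      ┃                       
 0       0      ┃                       
 0       0  -37.┃                       


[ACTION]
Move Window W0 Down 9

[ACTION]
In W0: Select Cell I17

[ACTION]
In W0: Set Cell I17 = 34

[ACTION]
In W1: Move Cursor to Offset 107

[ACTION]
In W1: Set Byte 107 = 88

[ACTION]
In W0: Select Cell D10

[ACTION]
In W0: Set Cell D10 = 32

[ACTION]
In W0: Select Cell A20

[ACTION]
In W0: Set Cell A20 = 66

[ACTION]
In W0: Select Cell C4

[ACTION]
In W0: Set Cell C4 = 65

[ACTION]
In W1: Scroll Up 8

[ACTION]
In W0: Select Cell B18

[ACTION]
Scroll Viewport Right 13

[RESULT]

━━━━━━━━━━━━━┓                          
             ┃                          
─────────────┨                          
 44 46 2d 31 ┃                          
 43 56 f6 95 ┃                          
 0b 0b 0b 0b ┃                          
 fb be 15 64 ┃                          
 f4 01 f7 f7 ┃                          
 ef 16 c0 8f ┃                          
 77 e6 d8 82 ┃                          
 66 77 86 86 ┃                          
 ec d2 13 b2 ┃                          
             ┃                          
             ┃                          
━━━━━━━━━━━━━┛                          
━━━━━━━━━━━━━━┓                         
              ┃                         
──────────────┨                         
              ┃                         
   C       D  ┃                         
--------------┃                         
       0      ┃                         
       0      ┃                         
       0  -37.┃                         


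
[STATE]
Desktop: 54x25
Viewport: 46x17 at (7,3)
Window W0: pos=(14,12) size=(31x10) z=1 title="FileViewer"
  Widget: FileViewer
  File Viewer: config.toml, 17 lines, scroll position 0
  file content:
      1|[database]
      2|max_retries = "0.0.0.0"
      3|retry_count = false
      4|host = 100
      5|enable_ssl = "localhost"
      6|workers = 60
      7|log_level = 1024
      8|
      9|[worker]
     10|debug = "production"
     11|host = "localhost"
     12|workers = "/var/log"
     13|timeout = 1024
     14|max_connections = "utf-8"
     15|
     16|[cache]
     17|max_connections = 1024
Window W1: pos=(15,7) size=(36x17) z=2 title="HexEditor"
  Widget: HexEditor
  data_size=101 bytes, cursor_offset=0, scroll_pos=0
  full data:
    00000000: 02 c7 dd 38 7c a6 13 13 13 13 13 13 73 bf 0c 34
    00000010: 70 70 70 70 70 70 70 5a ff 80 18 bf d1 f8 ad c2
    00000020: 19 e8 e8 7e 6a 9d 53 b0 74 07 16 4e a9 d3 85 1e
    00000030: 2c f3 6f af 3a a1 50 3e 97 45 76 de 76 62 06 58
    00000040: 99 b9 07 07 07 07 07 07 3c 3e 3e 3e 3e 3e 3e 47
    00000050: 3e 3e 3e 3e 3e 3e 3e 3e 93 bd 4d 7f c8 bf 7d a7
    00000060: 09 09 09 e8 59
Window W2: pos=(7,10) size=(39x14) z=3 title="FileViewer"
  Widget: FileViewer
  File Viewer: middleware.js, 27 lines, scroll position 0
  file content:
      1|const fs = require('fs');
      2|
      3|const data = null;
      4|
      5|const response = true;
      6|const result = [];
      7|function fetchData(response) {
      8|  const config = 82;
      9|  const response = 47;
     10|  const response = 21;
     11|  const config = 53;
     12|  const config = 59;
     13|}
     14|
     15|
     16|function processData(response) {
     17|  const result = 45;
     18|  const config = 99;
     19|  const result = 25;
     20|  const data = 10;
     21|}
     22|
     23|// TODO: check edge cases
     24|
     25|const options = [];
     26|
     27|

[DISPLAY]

                                              
                                              
                                              
                                              
        ┏━━━━━━━━━━━━━━━━━━━━━━━━━━━━━━━━━━┓  
        ┃ HexEditor                        ┃  
        ┠──────────────────────────────────┨  
┏━━━━━━━━━━━━━━━━━━━━━━━━━━━━━━━━━━━━━┓ 13 ┃  
┃ FileViewer                          ┃ 5a ┃  
┠─────────────────────────────────────┨ b0 ┃  
┃const fs = require('fs');           ▲┃ 3e ┃  
┃                                    █┃ 07 ┃  
┃const data = null;                  ░┃ 3e ┃  
┃                                    ░┃    ┃  
┃const response = true;              ░┃    ┃  
┃const result = [];                  ░┃    ┃  
┃function fetchData(response) {      ░┃    ┃  


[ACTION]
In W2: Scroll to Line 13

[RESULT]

                                              
                                              
                                              
                                              
        ┏━━━━━━━━━━━━━━━━━━━━━━━━━━━━━━━━━━┓  
        ┃ HexEditor                        ┃  
        ┠──────────────────────────────────┨  
┏━━━━━━━━━━━━━━━━━━━━━━━━━━━━━━━━━━━━━┓ 13 ┃  
┃ FileViewer                          ┃ 5a ┃  
┠─────────────────────────────────────┨ b0 ┃  
┃}                                   ▲┃ 3e ┃  
┃                                    ░┃ 07 ┃  
┃                                    ░┃ 3e ┃  
┃function processData(response) {    ░┃    ┃  
┃  const result = 45;                ░┃    ┃  
┃  const config = 99;                ░┃    ┃  
┃  const result = 25;                █┃    ┃  


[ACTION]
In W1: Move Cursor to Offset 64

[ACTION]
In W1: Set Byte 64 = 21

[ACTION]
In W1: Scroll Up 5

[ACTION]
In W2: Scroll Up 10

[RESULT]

                                              
                                              
                                              
                                              
        ┏━━━━━━━━━━━━━━━━━━━━━━━━━━━━━━━━━━┓  
        ┃ HexEditor                        ┃  
        ┠──────────────────────────────────┨  
┏━━━━━━━━━━━━━━━━━━━━━━━━━━━━━━━━━━━━━┓ 13 ┃  
┃ FileViewer                          ┃ 5a ┃  
┠─────────────────────────────────────┨ b0 ┃  
┃const data = null;                  ▲┃ 3e ┃  
┃                                    █┃ 07 ┃  
┃const response = true;              ░┃ 3e ┃  
┃const result = [];                  ░┃    ┃  
┃function fetchData(response) {      ░┃    ┃  
┃  const config = 82;                ░┃    ┃  
┃  const response = 47;              ░┃    ┃  


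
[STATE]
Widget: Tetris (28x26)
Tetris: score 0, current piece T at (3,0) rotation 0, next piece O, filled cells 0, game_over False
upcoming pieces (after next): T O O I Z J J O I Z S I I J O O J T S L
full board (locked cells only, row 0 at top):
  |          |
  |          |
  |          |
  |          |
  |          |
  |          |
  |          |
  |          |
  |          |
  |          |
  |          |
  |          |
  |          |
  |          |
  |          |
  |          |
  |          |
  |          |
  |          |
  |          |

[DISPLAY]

    ▒     │Next:            
   ▒▒▒    │▓▓               
          │▓▓               
          │                 
          │                 
          │                 
          │Score:           
          │0                
          │                 
          │                 
          │                 
          │                 
          │                 
          │                 
          │                 
          │                 
          │                 
          │                 
          │                 
          │                 
          │                 
          │                 
          │                 
          │                 
          │                 
          │                 


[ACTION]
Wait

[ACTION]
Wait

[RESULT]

          │Next:            
          │▓▓               
    ▒     │▓▓               
   ▒▒▒    │                 
          │                 
          │                 
          │Score:           
          │0                
          │                 
          │                 
          │                 
          │                 
          │                 
          │                 
          │                 
          │                 
          │                 
          │                 
          │                 
          │                 
          │                 
          │                 
          │                 
          │                 
          │                 
          │                 


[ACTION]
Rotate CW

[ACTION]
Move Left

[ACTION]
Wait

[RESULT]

          │Next:            
          │▓▓               
          │▓▓               
  ▒       │                 
  ▒▒      │                 
  ▒       │                 
          │Score:           
          │0                
          │                 
          │                 
          │                 
          │                 
          │                 
          │                 
          │                 
          │                 
          │                 
          │                 
          │                 
          │                 
          │                 
          │                 
          │                 
          │                 
          │                 
          │                 
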